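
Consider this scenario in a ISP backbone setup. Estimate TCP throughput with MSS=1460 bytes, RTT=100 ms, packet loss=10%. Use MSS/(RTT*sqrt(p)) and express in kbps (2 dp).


Given: MSS = 1460 bytes, RTT = 100 ms, loss = 10%
RTT in seconds = 100 / 1000 = 0.1
Loss rate = 10% = 0.1
sqrt(loss) = sqrt(0.1) = 0.316227766017
Throughput (bytes/s) = 1460 / (0.1 * 0.316227766017) = 46169.2538
Throughput (kbps) = 46169.2538 * 8 / 1000 = 369.354031 -> 369.35 kbps (2 dp)

369.35


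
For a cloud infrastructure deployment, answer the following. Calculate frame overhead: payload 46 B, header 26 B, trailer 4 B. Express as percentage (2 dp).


Given: payload = 46 B, header = 26 B, trailer = 4 B
Overhead bytes = header + trailer = 26 + 4 = 30
Total frame = payload + overhead = 46 + 30 = 76
Overhead % = 30 / 76 * 100 = 39.4737% -> 39.47% (2 dp)

39.47


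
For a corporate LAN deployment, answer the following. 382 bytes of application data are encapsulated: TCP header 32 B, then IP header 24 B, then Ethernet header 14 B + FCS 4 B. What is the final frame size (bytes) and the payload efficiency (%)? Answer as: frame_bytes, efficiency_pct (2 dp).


TCP segment = 382 + 32 = 414 B
IP packet = 414 + 24 = 438 B
Ethernet frame = 438 + 14 + 4 = 456 B
Efficiency = app / frame = 382 / 456 = 0.837719 = 83.7719% -> 83.77% (2 dp)

456, 83.77


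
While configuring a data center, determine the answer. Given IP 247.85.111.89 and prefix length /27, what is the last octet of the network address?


Given: IP = 247.85.111.89, prefix = /27
Subnet mask = 255.255.255.224
Last octet of IP: 89
Last octet of mask: 224
Network last octet = 89 AND 224 = 64

64


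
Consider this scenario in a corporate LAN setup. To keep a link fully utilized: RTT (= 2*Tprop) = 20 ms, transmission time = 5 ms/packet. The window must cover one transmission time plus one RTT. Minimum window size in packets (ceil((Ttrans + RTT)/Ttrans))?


Given: Ttrans = 5 ms, RTT = 20 ms (= 2 * Tprop, Tprop = 10 ms)
Time until first ACK returns = Ttrans + RTT = 5 + 20 = 25 ms
Need W * Ttrans >= Ttrans + RTT  ->  W >= (Ttrans + RTT) / Ttrans
(Ttrans + RTT) / Ttrans = 25 / 5 = 5
W_min = ceil(5) = 5

5


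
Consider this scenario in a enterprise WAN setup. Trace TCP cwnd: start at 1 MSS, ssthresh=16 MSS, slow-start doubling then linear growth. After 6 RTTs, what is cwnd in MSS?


RTT 0: cwnd = 1 MSS (initial)
RTT 1: cwnd = 2 MSS (slow start, doubled)
RTT 2: cwnd = 4 MSS (slow start, doubled)
RTT 3: cwnd = 8 MSS (slow start, doubled)
RTT 4: cwnd = 16 MSS (slow start, doubled)
RTT 5: cwnd = 17 MSS (congestion avoidance, +1)
RTT 6: cwnd = 18 MSS (congestion avoidance, +1)

18


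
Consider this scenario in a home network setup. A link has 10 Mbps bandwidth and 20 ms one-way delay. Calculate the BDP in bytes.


Given: bandwidth = 10 Mbps, delay = 20 ms
BDP in bits = 10 * 10^6 * 20 / 1000
BDP in bits = 200000
BDP in bytes = 200000 / 8 = 25000

25000


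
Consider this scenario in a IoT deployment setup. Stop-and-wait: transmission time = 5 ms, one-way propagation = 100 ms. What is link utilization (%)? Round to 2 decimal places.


Given: Ttrans = 5 ms, Tprop = 100 ms
RTT = 2 * Tprop = 2 * 100 = 200 ms
U = Ttrans / (Ttrans + RTT)
U = 5 / (5 + 200)
U = 5 / 205 = 0.02439
U% = 2.44%

2.44


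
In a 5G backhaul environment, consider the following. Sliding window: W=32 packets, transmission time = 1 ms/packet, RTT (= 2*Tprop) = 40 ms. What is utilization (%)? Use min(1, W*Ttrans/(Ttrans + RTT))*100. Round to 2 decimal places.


Given: W = 32, Ttrans = 1 ms, RTT = 40 ms (= 2 * Tprop, Tprop = 20 ms)
Cycle time = Ttrans + RTT = 1 + 40 = 41 ms (first packet sent until its ACK returns)
W * Ttrans = 32 * 1 = 32 ms of sending per cycle
W * Ttrans / (Ttrans + RTT) = 32 / 41 = 0.780488
U = min(1, 0.780488) = 0.780488
U% = 78.05%

78.05


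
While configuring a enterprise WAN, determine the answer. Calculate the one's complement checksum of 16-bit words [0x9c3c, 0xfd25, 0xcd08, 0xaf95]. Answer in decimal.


Given words: [0x9c3c, 0xfd25, 0xcd08, 0xaf95]
Step 1: Sum all words
Raw sum = 39996 + 64805 + 52488 + 44949 = 202238
Step 2: Fold carry: (5630 + 3) = 5633
One's complement = ~5633 & 0xFFFF = 59902

59902


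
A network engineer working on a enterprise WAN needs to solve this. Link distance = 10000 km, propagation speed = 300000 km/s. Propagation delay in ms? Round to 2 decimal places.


Given: distance = 10000 km, speed = 300000 km/s
Delay = distance / speed = 10000 / 300000 seconds
Delay in ms = 10000 * 1000 / 300000
Delay = 33.3333 ms
Rounded to 2 dp = 33.33 ms

33.33


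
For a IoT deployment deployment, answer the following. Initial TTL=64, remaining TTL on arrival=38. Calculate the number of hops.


Given: initial TTL = 64, received TTL = 38
Hops = initial TTL - received TTL
Hops = 64 - 38 = 26

26


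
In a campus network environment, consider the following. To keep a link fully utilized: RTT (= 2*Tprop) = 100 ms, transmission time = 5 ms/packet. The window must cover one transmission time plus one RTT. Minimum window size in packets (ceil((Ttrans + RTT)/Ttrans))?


Given: Ttrans = 5 ms, RTT = 100 ms (= 2 * Tprop, Tprop = 50 ms)
Time until first ACK returns = Ttrans + RTT = 5 + 100 = 105 ms
Need W * Ttrans >= Ttrans + RTT  ->  W >= (Ttrans + RTT) / Ttrans
(Ttrans + RTT) / Ttrans = 105 / 5 = 21
W_min = ceil(21) = 21

21


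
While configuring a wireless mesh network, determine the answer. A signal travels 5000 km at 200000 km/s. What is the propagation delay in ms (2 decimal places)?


Given: distance = 5000 km, speed = 200000 km/s
Delay = distance / speed = 5000 / 200000 seconds
Delay in ms = 5000 * 1000 / 200000
Delay = 25.0000 ms
Rounded to 2 dp = 25.00 ms

25.00


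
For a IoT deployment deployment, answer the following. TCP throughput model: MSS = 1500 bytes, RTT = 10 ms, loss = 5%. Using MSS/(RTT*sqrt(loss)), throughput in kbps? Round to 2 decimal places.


Given: MSS = 1500 bytes, RTT = 10 ms, loss = 5%
RTT in seconds = 10 / 1000 = 0.01
Loss rate = 5% = 0.05
sqrt(loss) = sqrt(0.05) = 0.223606797750
Throughput (bytes/s) = 1500 / (0.01 * 0.223606797750) = 670820.3932
Throughput (kbps) = 670820.3932 * 8 / 1000 = 5366.563146 -> 5366.56 kbps (2 dp)

5366.56


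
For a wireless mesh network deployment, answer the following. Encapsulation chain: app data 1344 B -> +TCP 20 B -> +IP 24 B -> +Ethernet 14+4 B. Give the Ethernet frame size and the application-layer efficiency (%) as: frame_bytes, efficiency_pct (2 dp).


TCP segment = 1344 + 20 = 1364 B
IP packet = 1364 + 24 = 1388 B
Ethernet frame = 1388 + 14 + 4 = 1406 B
Efficiency = app / frame = 1344 / 1406 = 0.955903 = 95.5903% -> 95.59% (2 dp)

1406, 95.59


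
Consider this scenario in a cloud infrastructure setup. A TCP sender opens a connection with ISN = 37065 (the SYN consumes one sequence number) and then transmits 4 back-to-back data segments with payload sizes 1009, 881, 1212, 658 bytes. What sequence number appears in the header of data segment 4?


The SYN occupies sequence number ISN = 37065, so the first data byte is ISN + 1 = 37066.
SEQ of data segment i = (ISN + 1) + sum of payload sizes of segments 1..i-1.
Segment 1: SEQ = 37066, payload = 1009 bytes
Segment 2: SEQ = 38075, payload = 881 bytes
Segment 3: SEQ = 38956, payload = 1212 bytes
Segment 4: SEQ = 40168, payload = 658 bytes
SEQ of segment 4 = 37066 + 1009 + 881 + 1212 = 40168

40168


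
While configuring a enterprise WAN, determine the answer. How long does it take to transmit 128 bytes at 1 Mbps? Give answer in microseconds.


Given: packet = 128 bytes, bandwidth = 1 Mbps
Packet in bits = 128 * 8 = 1024 bits
Bandwidth = 1 * 10^6 = 1000000 bps
Time = 1024 / 1000000 seconds
Time in us = 1024 * 10^6 / 1000000 = 1024

1024


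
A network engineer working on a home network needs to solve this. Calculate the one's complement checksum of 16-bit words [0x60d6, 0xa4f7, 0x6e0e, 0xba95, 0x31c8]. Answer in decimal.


Given words: [0x60d6, 0xa4f7, 0x6e0e, 0xba95, 0x31c8]
Step 1: Sum all words
Raw sum = 24790 + 42231 + 28174 + 47765 + 12744 = 155704
Step 2: Fold carry: (24632 + 2) = 24634
One's complement = ~24634 & 0xFFFF = 40901

40901


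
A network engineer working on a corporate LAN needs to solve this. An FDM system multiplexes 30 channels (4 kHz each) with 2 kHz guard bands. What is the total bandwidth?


Given: 30 channels, 4 kHz each, guard = 2 kHz
Channel bandwidth = 30 * 4 = 120 kHz
Guard bands = 29 gaps * 2 kHz = 58 kHz
Total = 120 + 58 = 178 kHz

178


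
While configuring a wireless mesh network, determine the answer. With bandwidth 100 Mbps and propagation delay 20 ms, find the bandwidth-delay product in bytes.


Given: bandwidth = 100 Mbps, delay = 20 ms
BDP in bits = 100 * 10^6 * 20 / 1000
BDP in bits = 2000000
BDP in bytes = 2000000 / 8 = 250000

250000


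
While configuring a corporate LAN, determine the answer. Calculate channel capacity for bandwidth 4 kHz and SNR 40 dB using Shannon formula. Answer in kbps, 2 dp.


Given: B = 4 kHz, SNR = 40 dB
SNR linear = 10^(40/10) = 10000
1 + SNR = 10001
log2(10001) = 13.2878566418
C = 4 * 1000 * 13.2878566418 = 53151.4266 bps
C = 53.151427 kbps -> 53.15 kbps (2 dp)

53.15


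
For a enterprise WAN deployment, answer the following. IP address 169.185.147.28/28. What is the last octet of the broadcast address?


Given: IP = 169.185.147.28, prefix = /28
Host bits = 32 - 28 = 4
Network last octet = 28 AND mask = 16
Host part size = 2^4 - 1 = 15
Broadcast last octet = 16 OR 15 = 31

31


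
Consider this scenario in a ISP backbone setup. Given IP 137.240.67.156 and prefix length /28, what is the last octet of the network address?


Given: IP = 137.240.67.156, prefix = /28
Subnet mask = 255.255.255.240
Last octet of IP: 156
Last octet of mask: 240
Network last octet = 156 AND 240 = 144

144


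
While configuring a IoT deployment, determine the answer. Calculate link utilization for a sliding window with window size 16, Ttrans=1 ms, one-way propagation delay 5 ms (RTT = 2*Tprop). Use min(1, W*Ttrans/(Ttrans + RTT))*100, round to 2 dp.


Given: W = 16, Ttrans = 1 ms, RTT = 10 ms (= 2 * Tprop, Tprop = 5 ms)
Cycle time = Ttrans + RTT = 1 + 10 = 11 ms (first packet sent until its ACK returns)
W * Ttrans = 16 * 1 = 16 ms of sending per cycle
W * Ttrans / (Ttrans + RTT) = 16 / 11 = 1.454545
U = min(1, 1.454545) = 1.000000
U% = 100.00%

100.00


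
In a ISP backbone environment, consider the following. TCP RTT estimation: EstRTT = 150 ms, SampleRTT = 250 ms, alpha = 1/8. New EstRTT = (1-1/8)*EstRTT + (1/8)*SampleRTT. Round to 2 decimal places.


Given: EstRTT = 150 ms, SampleRTT = 250 ms, alpha = 1/8
New EstRTT = (1 - alpha) * EstRTT + alpha * SampleRTT
(7/8) * 150 = 131.25
(1/8) * 250 = 31.25
New EstRTT = 131.25 + 31.25 = 162.5 ms -> 162.50 ms (2 dp)

162.50


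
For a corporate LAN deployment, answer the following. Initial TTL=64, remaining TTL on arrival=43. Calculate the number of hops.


Given: initial TTL = 64, received TTL = 43
Hops = initial TTL - received TTL
Hops = 64 - 43 = 21

21


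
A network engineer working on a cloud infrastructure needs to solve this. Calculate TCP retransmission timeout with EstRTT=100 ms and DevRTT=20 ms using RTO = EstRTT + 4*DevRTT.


Given: EstRTT = 100 ms, DevRTT = 20 ms
Timeout = EstRTT + 4 * DevRTT
4 * DevRTT = 4 * 20 = 80
Timeout = 100 + 80 = 180 ms

180


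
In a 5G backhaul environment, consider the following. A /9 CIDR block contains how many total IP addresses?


Given: CIDR prefix /9
Host bits = 32 - 9 = 23
Total addresses = 2^23 = 8388608

8388608


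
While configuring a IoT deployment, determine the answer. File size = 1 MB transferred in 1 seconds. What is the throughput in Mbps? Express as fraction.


Given: file = 1 MB, time = 1 s
File in Mb = 1 * 8 = 8 Mb
Throughput = 8 / 1 Mbps
Throughput = 8 Mbps

8


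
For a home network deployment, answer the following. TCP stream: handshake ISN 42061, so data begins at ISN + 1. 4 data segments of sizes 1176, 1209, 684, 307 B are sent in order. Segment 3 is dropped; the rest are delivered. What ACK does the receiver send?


SYN uses sequence number 42061; first data byte = ISN + 1 = 42062.
Segment 1: SEQ = 42062, len = 1176 B, covers [42062, 43237]
Segment 2: SEQ = 43238, len = 1209 B, covers [43238, 44446]
Segment 3: SEQ = 44447, len = 684 B, covers [44447, 45130] [LOST]
Segment 4: SEQ = 45131, len = 307 B, covers [45131, 45437]
In-order data received: bytes [42062, 44446] (segments 1..2).
Segment 3 missing -> gap begins at byte 44447; later segments buffered out of order.
Cumulative ACK = next expected in-order byte = 42062 + 1176 + 1209 = 44447

44447


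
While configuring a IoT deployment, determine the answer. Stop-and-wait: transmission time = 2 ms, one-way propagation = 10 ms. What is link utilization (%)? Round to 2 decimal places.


Given: Ttrans = 2 ms, Tprop = 10 ms
RTT = 2 * Tprop = 2 * 10 = 20 ms
U = Ttrans / (Ttrans + RTT)
U = 2 / (2 + 20)
U = 2 / 22 = 0.090909
U% = 9.09%

9.09


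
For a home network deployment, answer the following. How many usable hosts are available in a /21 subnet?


Given: subnet mask /21
Host bits = 32 - 21 = 11
Total addresses = 2^11 = 2048
Usable hosts = 2048 - 2 (network + broadcast) = 2046

2046


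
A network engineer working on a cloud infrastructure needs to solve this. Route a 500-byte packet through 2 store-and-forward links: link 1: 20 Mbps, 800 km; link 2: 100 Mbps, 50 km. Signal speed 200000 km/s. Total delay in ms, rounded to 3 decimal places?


Packet = 500 bytes = 4000 bits. Store-and-forward: sum (t_trans + t_prop) per link.
Link 1: t_trans = 4000/(20*10^6) s = 0.2000 ms; t_prop = 800/200000 s = 4.0000 ms; subtotal = 4.2000 ms
Link 2: t_trans = 4000/(100*10^6) s = 0.0400 ms; t_prop = 50/200000 s = 0.2500 ms; subtotal = 0.2900 ms
End-to-end = 4.2000 + 0.2900 = 4.4900 ms -> 4.490 ms (3 dp)

4.490


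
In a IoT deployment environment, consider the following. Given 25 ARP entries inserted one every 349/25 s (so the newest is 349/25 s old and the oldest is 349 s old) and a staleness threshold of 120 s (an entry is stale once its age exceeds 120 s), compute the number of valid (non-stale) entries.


Ages are k * 349/25 s for k = 1..25 (spacing = 13.9600 s).
Entry k is valid iff k * 349/25 <= 120 iff k <= 25 * 120 / 349 = 8.5960
n_valid = floor(8.5960) = 8
(n_stale = 25 - 8 = 17)

8


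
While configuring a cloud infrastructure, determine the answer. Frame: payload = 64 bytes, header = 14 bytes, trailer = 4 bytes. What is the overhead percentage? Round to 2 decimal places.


Given: payload = 64 B, header = 14 B, trailer = 4 B
Overhead bytes = header + trailer = 14 + 4 = 18
Total frame = payload + overhead = 64 + 18 = 82
Overhead % = 18 / 82 * 100 = 21.9512% -> 21.95% (2 dp)

21.95


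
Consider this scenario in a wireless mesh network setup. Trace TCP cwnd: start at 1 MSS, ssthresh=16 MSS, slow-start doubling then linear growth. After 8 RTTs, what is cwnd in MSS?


RTT 0: cwnd = 1 MSS (initial)
RTT 1: cwnd = 2 MSS (slow start, doubled)
RTT 2: cwnd = 4 MSS (slow start, doubled)
RTT 3: cwnd = 8 MSS (slow start, doubled)
RTT 4: cwnd = 16 MSS (slow start, doubled)
RTT 5: cwnd = 17 MSS (congestion avoidance, +1)
RTT 6: cwnd = 18 MSS (congestion avoidance, +1)
RTT 7: cwnd = 19 MSS (congestion avoidance, +1)
RTT 8: cwnd = 20 MSS (congestion avoidance, +1)

20


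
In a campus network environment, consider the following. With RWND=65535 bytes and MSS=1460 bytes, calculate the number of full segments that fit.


Given: RWND = 65535 bytes, MSS = 1460 bytes
Full segments = floor(RWND / MSS)
Full segments = floor(65535 / 1460)
Full segments = floor(44.887) = 44

44


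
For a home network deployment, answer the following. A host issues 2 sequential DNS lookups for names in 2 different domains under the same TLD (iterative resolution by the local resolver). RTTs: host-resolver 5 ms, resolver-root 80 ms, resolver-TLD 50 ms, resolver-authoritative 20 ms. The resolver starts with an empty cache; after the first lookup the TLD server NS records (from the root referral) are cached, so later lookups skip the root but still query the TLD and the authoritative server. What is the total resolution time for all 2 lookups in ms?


Lookup 1 (cold cache): local + root + TLD + auth = 5 + 80 + 50 + 20 = 155 ms
Lookups 2..2 (TLD NS cached -> skip root; new domain -> still ask TLD and auth): local + TLD + auth = 5 + 50 + 20 = 75 ms each
Remaining 1 lookups: 1 * 75 = 75 ms
Total = 155 + 75 = 230 ms

230


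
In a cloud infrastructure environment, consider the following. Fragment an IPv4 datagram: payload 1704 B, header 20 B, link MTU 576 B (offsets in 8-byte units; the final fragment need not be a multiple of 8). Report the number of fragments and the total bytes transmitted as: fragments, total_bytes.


Max data per non-final fragment = floor((MTU - header)/8)*8 = floor((576 - 20)/8)*8 = floor(556/8)*8 = 552 B
Final fragment needs no 8-byte alignment: it can carry up to MTU - header = 556 B
Non-final fragments needed = ceil((payload - 556) / 552) = ceil(1148/552) = ceil(2.0797) = 3
Number of fragments = 3 + 1 = 4
Fragment sizes (data): 3 * 552 B + 48 B (last, 48 <= 556 OK)
Total bytes sent = payload + n_frags * header = 1704 + 4*20 = 1704 + 80 = 1784 B

4, 1784


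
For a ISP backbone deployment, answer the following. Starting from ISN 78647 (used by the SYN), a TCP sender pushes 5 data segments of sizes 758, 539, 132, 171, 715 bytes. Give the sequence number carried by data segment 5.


The SYN occupies sequence number ISN = 78647, so the first data byte is ISN + 1 = 78648.
SEQ of data segment i = (ISN + 1) + sum of payload sizes of segments 1..i-1.
Segment 1: SEQ = 78648, payload = 758 bytes
Segment 2: SEQ = 79406, payload = 539 bytes
Segment 3: SEQ = 79945, payload = 132 bytes
Segment 4: SEQ = 80077, payload = 171 bytes
Segment 5: SEQ = 80248, payload = 715 bytes
SEQ of segment 5 = 78648 + 758 + 539 + 132 + 171 = 80248

80248


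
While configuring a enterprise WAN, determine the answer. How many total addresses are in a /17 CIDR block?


Given: CIDR prefix /17
Host bits = 32 - 17 = 15
Total addresses = 2^15 = 32768

32768


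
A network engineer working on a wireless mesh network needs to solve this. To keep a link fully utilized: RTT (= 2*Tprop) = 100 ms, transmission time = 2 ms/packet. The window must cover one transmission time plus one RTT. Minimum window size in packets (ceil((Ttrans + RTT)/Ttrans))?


Given: Ttrans = 2 ms, RTT = 100 ms (= 2 * Tprop, Tprop = 50 ms)
Time until first ACK returns = Ttrans + RTT = 2 + 100 = 102 ms
Need W * Ttrans >= Ttrans + RTT  ->  W >= (Ttrans + RTT) / Ttrans
(Ttrans + RTT) / Ttrans = 102 / 2 = 51
W_min = ceil(51) = 51

51


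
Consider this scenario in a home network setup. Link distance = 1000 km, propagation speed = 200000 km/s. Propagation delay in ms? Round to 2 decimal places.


Given: distance = 1000 km, speed = 200000 km/s
Delay = distance / speed = 1000 / 200000 seconds
Delay in ms = 1000 * 1000 / 200000
Delay = 5.0000 ms
Rounded to 2 dp = 5.00 ms

5.00


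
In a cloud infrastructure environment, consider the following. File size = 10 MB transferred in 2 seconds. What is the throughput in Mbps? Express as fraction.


Given: file = 10 MB, time = 2 s
File in Mb = 10 * 8 = 80 Mb
Throughput = 80 / 2 Mbps
Throughput = 40 Mbps

40


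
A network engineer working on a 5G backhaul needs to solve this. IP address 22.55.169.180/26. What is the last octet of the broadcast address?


Given: IP = 22.55.169.180, prefix = /26
Host bits = 32 - 26 = 6
Network last octet = 180 AND mask = 128
Host part size = 2^6 - 1 = 63
Broadcast last octet = 128 OR 63 = 191

191


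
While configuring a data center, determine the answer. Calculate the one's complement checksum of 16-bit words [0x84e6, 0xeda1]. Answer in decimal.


Given words: [0x84e6, 0xeda1]
Step 1: Sum all words
Raw sum = 34022 + 60833 = 94855
Step 2: Fold carry: (29319 + 1) = 29320
One's complement = ~29320 & 0xFFFF = 36215

36215


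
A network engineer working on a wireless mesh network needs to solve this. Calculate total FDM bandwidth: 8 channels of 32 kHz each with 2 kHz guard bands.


Given: 8 channels, 32 kHz each, guard = 2 kHz
Channel bandwidth = 8 * 32 = 256 kHz
Guard bands = 7 gaps * 2 kHz = 14 kHz
Total = 256 + 14 = 270 kHz

270


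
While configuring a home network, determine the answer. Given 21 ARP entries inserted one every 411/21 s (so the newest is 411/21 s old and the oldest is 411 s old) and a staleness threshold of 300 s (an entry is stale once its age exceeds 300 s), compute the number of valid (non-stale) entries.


Ages are k * 411/21 s for k = 1..21 (spacing = 19.5714 s).
Entry k is valid iff k * 411/21 <= 300 iff k <= 21 * 300 / 411 = 15.3285
n_valid = floor(15.3285) = 15
(n_stale = 21 - 15 = 6)

15


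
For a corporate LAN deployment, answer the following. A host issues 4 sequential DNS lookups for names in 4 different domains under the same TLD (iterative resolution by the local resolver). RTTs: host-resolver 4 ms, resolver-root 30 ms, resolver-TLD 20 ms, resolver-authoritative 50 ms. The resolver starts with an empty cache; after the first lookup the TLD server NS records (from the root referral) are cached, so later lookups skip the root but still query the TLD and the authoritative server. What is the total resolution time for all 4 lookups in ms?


Lookup 1 (cold cache): local + root + TLD + auth = 4 + 30 + 20 + 50 = 104 ms
Lookups 2..4 (TLD NS cached -> skip root; new domain -> still ask TLD and auth): local + TLD + auth = 4 + 20 + 50 = 74 ms each
Remaining 3 lookups: 3 * 74 = 222 ms
Total = 104 + 222 = 326 ms

326


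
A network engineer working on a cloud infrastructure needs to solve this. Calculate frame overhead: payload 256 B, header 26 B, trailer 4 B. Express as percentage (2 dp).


Given: payload = 256 B, header = 26 B, trailer = 4 B
Overhead bytes = header + trailer = 26 + 4 = 30
Total frame = payload + overhead = 256 + 30 = 286
Overhead % = 30 / 286 * 100 = 10.4895% -> 10.49% (2 dp)

10.49


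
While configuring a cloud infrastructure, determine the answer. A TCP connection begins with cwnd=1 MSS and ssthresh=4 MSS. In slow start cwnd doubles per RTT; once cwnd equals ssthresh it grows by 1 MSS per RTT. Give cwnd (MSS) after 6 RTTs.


RTT 0: cwnd = 1 MSS (initial)
RTT 1: cwnd = 2 MSS (slow start, doubled)
RTT 2: cwnd = 4 MSS (slow start, doubled)
RTT 3: cwnd = 5 MSS (congestion avoidance, +1)
RTT 4: cwnd = 6 MSS (congestion avoidance, +1)
RTT 5: cwnd = 7 MSS (congestion avoidance, +1)
RTT 6: cwnd = 8 MSS (congestion avoidance, +1)

8


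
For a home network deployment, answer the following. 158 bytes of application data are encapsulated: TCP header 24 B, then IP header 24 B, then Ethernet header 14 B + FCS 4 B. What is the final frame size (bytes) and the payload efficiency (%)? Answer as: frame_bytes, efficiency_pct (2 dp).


TCP segment = 158 + 24 = 182 B
IP packet = 182 + 24 = 206 B
Ethernet frame = 206 + 14 + 4 = 224 B
Efficiency = app / frame = 158 / 224 = 0.705357 = 70.5357% -> 70.54% (2 dp)

224, 70.54


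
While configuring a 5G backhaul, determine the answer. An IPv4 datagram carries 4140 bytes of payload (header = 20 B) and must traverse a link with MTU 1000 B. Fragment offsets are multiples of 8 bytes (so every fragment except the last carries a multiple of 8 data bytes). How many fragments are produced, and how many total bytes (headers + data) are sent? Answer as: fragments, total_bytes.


Max data per non-final fragment = floor((MTU - header)/8)*8 = floor((1000 - 20)/8)*8 = floor(980/8)*8 = 976 B
Final fragment needs no 8-byte alignment: it can carry up to MTU - header = 980 B
Non-final fragments needed = ceil((payload - 980) / 976) = ceil(3160/976) = ceil(3.2377) = 4
Number of fragments = 4 + 1 = 5
Fragment sizes (data): 4 * 976 B + 236 B (last, 236 <= 980 OK)
Total bytes sent = payload + n_frags * header = 4140 + 5*20 = 4140 + 100 = 4240 B

5, 4240


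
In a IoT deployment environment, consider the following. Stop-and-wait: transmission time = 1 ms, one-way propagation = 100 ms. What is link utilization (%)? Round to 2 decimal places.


Given: Ttrans = 1 ms, Tprop = 100 ms
RTT = 2 * Tprop = 2 * 100 = 200 ms
U = Ttrans / (Ttrans + RTT)
U = 1 / (1 + 200)
U = 1 / 201 = 0.004975
U% = 0.50%

0.50


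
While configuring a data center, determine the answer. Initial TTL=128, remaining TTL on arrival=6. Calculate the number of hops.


Given: initial TTL = 128, received TTL = 6
Hops = initial TTL - received TTL
Hops = 128 - 6 = 122

122


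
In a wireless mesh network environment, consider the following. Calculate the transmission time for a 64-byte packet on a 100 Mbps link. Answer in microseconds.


Given: packet = 64 bytes, bandwidth = 100 Mbps
Packet in bits = 64 * 8 = 512 bits
Bandwidth = 100 * 10^6 = 100000000 bps
Time = 512 / 100000000 seconds
Time in us = 512 * 10^6 / 100000000 = 5.12

5.12


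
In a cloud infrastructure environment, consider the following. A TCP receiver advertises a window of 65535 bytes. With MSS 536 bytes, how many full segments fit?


Given: RWND = 65535 bytes, MSS = 536 bytes
Full segments = floor(RWND / MSS)
Full segments = floor(65535 / 536)
Full segments = floor(122.2668) = 122

122


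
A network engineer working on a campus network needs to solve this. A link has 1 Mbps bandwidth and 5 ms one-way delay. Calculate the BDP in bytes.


Given: bandwidth = 1 Mbps, delay = 5 ms
BDP in bits = 1 * 10^6 * 5 / 1000
BDP in bits = 5000
BDP in bytes = 5000 / 8 = 625

625


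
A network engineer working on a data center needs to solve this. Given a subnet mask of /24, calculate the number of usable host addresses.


Given: subnet mask /24
Host bits = 32 - 24 = 8
Total addresses = 2^8 = 256
Usable hosts = 256 - 2 (network + broadcast) = 254

254


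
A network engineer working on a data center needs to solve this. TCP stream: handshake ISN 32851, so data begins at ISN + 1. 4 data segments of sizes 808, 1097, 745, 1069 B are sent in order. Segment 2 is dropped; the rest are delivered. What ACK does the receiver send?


SYN uses sequence number 32851; first data byte = ISN + 1 = 32852.
Segment 1: SEQ = 32852, len = 808 B, covers [32852, 33659]
Segment 2: SEQ = 33660, len = 1097 B, covers [33660, 34756] [LOST]
Segment 3: SEQ = 34757, len = 745 B, covers [34757, 35501]
Segment 4: SEQ = 35502, len = 1069 B, covers [35502, 36570]
In-order data received: bytes [32852, 33659] (segments 1..1).
Segment 2 missing -> gap begins at byte 33660; later segments buffered out of order.
Cumulative ACK = next expected in-order byte = 32852 + 808 = 33660

33660


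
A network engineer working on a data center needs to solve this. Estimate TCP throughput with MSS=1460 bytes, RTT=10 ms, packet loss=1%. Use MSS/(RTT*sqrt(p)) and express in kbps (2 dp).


Given: MSS = 1460 bytes, RTT = 10 ms, loss = 1%
RTT in seconds = 10 / 1000 = 0.01
Loss rate = 1% = 0.01
sqrt(loss) = sqrt(0.01) = 0.1
Throughput (bytes/s) = 1460 / (0.01 * 0.1) = 1460000.0000
Throughput (kbps) = 1460000.0000 * 8 / 1000 = 11680.000000 -> 11680.00 kbps (2 dp)

11680.00


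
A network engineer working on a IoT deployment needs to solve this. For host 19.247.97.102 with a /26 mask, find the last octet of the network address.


Given: IP = 19.247.97.102, prefix = /26
Subnet mask = 255.255.255.192
Last octet of IP: 102
Last octet of mask: 192
Network last octet = 102 AND 192 = 64

64


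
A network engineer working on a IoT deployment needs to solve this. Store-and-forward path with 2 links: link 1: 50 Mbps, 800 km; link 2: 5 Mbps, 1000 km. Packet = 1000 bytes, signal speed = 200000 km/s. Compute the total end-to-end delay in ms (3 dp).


Packet = 1000 bytes = 8000 bits. Store-and-forward: sum (t_trans + t_prop) per link.
Link 1: t_trans = 8000/(50*10^6) s = 0.1600 ms; t_prop = 800/200000 s = 4.0000 ms; subtotal = 4.1600 ms
Link 2: t_trans = 8000/(5*10^6) s = 1.6000 ms; t_prop = 1000/200000 s = 5.0000 ms; subtotal = 6.6000 ms
End-to-end = 4.1600 + 6.6000 = 10.7600 ms -> 10.760 ms (3 dp)

10.760


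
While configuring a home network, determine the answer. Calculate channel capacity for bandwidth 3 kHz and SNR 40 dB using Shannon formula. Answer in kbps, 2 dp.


Given: B = 3 kHz, SNR = 40 dB
SNR linear = 10^(40/10) = 10000
1 + SNR = 10001
log2(10001) = 13.2878566418
C = 3 * 1000 * 13.2878566418 = 39863.5699 bps
C = 39.863570 kbps -> 39.86 kbps (2 dp)

39.86


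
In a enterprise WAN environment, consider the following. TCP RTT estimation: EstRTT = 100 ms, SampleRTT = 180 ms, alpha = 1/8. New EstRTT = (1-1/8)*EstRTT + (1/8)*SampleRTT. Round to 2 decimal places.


Given: EstRTT = 100 ms, SampleRTT = 180 ms, alpha = 1/8
New EstRTT = (1 - alpha) * EstRTT + alpha * SampleRTT
(7/8) * 100 = 87.5
(1/8) * 180 = 22.5
New EstRTT = 87.5 + 22.5 = 110 ms -> 110.00 ms (2 dp)

110.00


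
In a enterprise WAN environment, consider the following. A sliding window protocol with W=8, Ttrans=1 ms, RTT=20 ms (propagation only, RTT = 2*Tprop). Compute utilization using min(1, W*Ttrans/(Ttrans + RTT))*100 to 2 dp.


Given: W = 8, Ttrans = 1 ms, RTT = 20 ms (= 2 * Tprop, Tprop = 10 ms)
Cycle time = Ttrans + RTT = 1 + 20 = 21 ms (first packet sent until its ACK returns)
W * Ttrans = 8 * 1 = 8 ms of sending per cycle
W * Ttrans / (Ttrans + RTT) = 8 / 21 = 0.380952
U = min(1, 0.380952) = 0.380952
U% = 38.10%

38.10


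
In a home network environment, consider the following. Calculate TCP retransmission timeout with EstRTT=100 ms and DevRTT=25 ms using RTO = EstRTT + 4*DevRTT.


Given: EstRTT = 100 ms, DevRTT = 25 ms
Timeout = EstRTT + 4 * DevRTT
4 * DevRTT = 4 * 25 = 100
Timeout = 100 + 100 = 200 ms

200


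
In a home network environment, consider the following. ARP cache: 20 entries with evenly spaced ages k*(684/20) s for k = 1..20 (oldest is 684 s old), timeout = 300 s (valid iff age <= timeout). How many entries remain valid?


Ages are k * 684/20 s for k = 1..20 (spacing = 34.2000 s).
Entry k is valid iff k * 684/20 <= 300 iff k <= 20 * 300 / 684 = 8.7719
n_valid = floor(8.7719) = 8
(n_stale = 20 - 8 = 12)

8


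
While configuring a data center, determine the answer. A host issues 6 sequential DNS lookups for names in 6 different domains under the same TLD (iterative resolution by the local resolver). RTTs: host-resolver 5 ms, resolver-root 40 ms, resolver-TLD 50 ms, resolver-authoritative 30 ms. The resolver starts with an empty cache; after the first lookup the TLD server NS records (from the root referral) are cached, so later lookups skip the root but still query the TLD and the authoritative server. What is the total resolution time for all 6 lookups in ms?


Lookup 1 (cold cache): local + root + TLD + auth = 5 + 40 + 50 + 30 = 125 ms
Lookups 2..6 (TLD NS cached -> skip root; new domain -> still ask TLD and auth): local + TLD + auth = 5 + 50 + 30 = 85 ms each
Remaining 5 lookups: 5 * 85 = 425 ms
Total = 125 + 425 = 550 ms

550


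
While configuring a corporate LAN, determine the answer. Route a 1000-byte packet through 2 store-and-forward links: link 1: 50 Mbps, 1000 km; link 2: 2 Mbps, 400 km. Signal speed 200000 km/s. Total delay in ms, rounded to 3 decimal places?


Packet = 1000 bytes = 8000 bits. Store-and-forward: sum (t_trans + t_prop) per link.
Link 1: t_trans = 8000/(50*10^6) s = 0.1600 ms; t_prop = 1000/200000 s = 5.0000 ms; subtotal = 5.1600 ms
Link 2: t_trans = 8000/(2*10^6) s = 4.0000 ms; t_prop = 400/200000 s = 2.0000 ms; subtotal = 6.0000 ms
End-to-end = 5.1600 + 6.0000 = 11.1600 ms -> 11.160 ms (3 dp)

11.160


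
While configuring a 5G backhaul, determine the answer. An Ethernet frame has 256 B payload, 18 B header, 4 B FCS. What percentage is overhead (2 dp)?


Given: payload = 256 B, header = 18 B, trailer = 4 B
Overhead bytes = header + trailer = 18 + 4 = 22
Total frame = payload + overhead = 256 + 22 = 278
Overhead % = 22 / 278 * 100 = 7.9137% -> 7.91% (2 dp)

7.91


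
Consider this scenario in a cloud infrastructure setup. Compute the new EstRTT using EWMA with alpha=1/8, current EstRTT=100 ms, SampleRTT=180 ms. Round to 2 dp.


Given: EstRTT = 100 ms, SampleRTT = 180 ms, alpha = 1/8
New EstRTT = (1 - alpha) * EstRTT + alpha * SampleRTT
(7/8) * 100 = 87.5
(1/8) * 180 = 22.5
New EstRTT = 87.5 + 22.5 = 110 ms -> 110.00 ms (2 dp)

110.00


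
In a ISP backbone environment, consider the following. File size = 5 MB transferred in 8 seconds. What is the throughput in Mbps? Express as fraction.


Given: file = 5 MB, time = 8 s
File in Mb = 5 * 8 = 40 Mb
Throughput = 40 / 8 Mbps
Throughput = 5 Mbps

5


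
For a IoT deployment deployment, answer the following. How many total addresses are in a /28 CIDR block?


Given: CIDR prefix /28
Host bits = 32 - 28 = 4
Total addresses = 2^4 = 16

16


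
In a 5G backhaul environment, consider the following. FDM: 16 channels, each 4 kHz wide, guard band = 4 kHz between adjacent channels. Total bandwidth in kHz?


Given: 16 channels, 4 kHz each, guard = 4 kHz
Channel bandwidth = 16 * 4 = 64 kHz
Guard bands = 15 gaps * 4 kHz = 60 kHz
Total = 64 + 60 = 124 kHz

124


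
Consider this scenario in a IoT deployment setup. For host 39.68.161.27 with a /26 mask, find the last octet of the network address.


Given: IP = 39.68.161.27, prefix = /26
Subnet mask = 255.255.255.192
Last octet of IP: 27
Last octet of mask: 192
Network last octet = 27 AND 192 = 0

0


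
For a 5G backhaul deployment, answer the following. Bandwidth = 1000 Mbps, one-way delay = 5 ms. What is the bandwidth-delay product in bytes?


Given: bandwidth = 1000 Mbps, delay = 5 ms
BDP in bits = 1000 * 10^6 * 5 / 1000
BDP in bits = 5000000
BDP in bytes = 5000000 / 8 = 625000

625000


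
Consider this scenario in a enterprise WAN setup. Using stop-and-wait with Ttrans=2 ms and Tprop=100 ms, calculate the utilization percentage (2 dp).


Given: Ttrans = 2 ms, Tprop = 100 ms
RTT = 2 * Tprop = 2 * 100 = 200 ms
U = Ttrans / (Ttrans + RTT)
U = 2 / (2 + 200)
U = 2 / 202 = 0.009901
U% = 0.99%

0.99


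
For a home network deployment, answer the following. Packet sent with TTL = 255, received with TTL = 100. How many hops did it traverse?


Given: initial TTL = 255, received TTL = 100
Hops = initial TTL - received TTL
Hops = 255 - 100 = 155

155


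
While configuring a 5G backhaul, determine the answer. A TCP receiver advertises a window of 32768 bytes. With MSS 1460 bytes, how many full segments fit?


Given: RWND = 32768 bytes, MSS = 1460 bytes
Full segments = floor(RWND / MSS)
Full segments = floor(32768 / 1460)
Full segments = floor(22.4438) = 22

22


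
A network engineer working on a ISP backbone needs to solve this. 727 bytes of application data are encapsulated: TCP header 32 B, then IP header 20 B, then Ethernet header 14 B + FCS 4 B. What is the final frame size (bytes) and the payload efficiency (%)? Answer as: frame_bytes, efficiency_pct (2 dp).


TCP segment = 727 + 32 = 759 B
IP packet = 759 + 20 = 779 B
Ethernet frame = 779 + 14 + 4 = 797 B
Efficiency = app / frame = 727 / 797 = 0.912171 = 91.2171% -> 91.22% (2 dp)

797, 91.22


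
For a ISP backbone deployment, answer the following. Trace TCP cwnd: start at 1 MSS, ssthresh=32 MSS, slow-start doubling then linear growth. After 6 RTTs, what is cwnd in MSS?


RTT 0: cwnd = 1 MSS (initial)
RTT 1: cwnd = 2 MSS (slow start, doubled)
RTT 2: cwnd = 4 MSS (slow start, doubled)
RTT 3: cwnd = 8 MSS (slow start, doubled)
RTT 4: cwnd = 16 MSS (slow start, doubled)
RTT 5: cwnd = 32 MSS (slow start, doubled)
RTT 6: cwnd = 33 MSS (congestion avoidance, +1)

33


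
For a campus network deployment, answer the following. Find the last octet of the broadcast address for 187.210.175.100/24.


Given: IP = 187.210.175.100, prefix = /24
Host bits = 32 - 24 = 8
Network last octet = 100 AND mask = 0
Host part size = 2^8 - 1 = 255
Broadcast last octet = 0 OR 255 = 255

255


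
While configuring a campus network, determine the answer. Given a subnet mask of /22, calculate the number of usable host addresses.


Given: subnet mask /22
Host bits = 32 - 22 = 10
Total addresses = 2^10 = 1024
Usable hosts = 1024 - 2 (network + broadcast) = 1022

1022


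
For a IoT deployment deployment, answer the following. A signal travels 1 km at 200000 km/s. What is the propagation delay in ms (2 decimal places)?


Given: distance = 1 km, speed = 200000 km/s
Delay = distance / speed = 1 / 200000 seconds
Delay in ms = 1 * 1000 / 200000
Delay = 0.0050 ms
Rounded to 2 dp = 0.01 ms

0.01


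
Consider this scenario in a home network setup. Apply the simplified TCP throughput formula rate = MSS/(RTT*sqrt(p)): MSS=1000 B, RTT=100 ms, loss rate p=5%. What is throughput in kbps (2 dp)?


Given: MSS = 1000 bytes, RTT = 100 ms, loss = 5%
RTT in seconds = 100 / 1000 = 0.1
Loss rate = 5% = 0.05
sqrt(loss) = sqrt(0.05) = 0.223606797750
Throughput (bytes/s) = 1000 / (0.1 * 0.223606797750) = 44721.3595
Throughput (kbps) = 44721.3595 * 8 / 1000 = 357.770876 -> 357.77 kbps (2 dp)

357.77


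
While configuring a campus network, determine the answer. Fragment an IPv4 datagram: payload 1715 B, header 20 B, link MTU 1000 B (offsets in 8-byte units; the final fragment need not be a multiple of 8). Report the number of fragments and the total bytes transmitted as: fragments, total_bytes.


Max data per non-final fragment = floor((MTU - header)/8)*8 = floor((1000 - 20)/8)*8 = floor(980/8)*8 = 976 B
Final fragment needs no 8-byte alignment: it can carry up to MTU - header = 980 B
Non-final fragments needed = ceil((payload - 980) / 976) = ceil(735/976) = ceil(0.7531) = 1
Number of fragments = 1 + 1 = 2
Fragment sizes (data): 1 * 976 B + 739 B (last, 739 <= 980 OK)
Total bytes sent = payload + n_frags * header = 1715 + 2*20 = 1715 + 40 = 1755 B

2, 1755


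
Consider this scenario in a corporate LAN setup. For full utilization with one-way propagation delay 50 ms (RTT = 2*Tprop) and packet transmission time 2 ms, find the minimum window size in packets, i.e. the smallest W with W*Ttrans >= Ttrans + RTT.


Given: Ttrans = 2 ms, RTT = 100 ms (= 2 * Tprop, Tprop = 50 ms)
Time until first ACK returns = Ttrans + RTT = 2 + 100 = 102 ms
Need W * Ttrans >= Ttrans + RTT  ->  W >= (Ttrans + RTT) / Ttrans
(Ttrans + RTT) / Ttrans = 102 / 2 = 51
W_min = ceil(51) = 51

51


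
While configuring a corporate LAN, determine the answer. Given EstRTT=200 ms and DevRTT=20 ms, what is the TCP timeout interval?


Given: EstRTT = 200 ms, DevRTT = 20 ms
Timeout = EstRTT + 4 * DevRTT
4 * DevRTT = 4 * 20 = 80
Timeout = 200 + 80 = 280 ms

280


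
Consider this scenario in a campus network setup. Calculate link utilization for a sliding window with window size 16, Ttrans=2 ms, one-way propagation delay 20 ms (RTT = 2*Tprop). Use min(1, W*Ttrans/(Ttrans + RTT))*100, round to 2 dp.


Given: W = 16, Ttrans = 2 ms, RTT = 40 ms (= 2 * Tprop, Tprop = 20 ms)
Cycle time = Ttrans + RTT = 2 + 40 = 42 ms (first packet sent until its ACK returns)
W * Ttrans = 16 * 2 = 32 ms of sending per cycle
W * Ttrans / (Ttrans + RTT) = 32 / 42 = 0.761905
U = min(1, 0.761905) = 0.761905
U% = 76.19%

76.19


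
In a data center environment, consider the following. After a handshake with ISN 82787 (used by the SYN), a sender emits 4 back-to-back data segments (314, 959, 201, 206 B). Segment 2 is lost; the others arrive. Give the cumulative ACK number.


SYN uses sequence number 82787; first data byte = ISN + 1 = 82788.
Segment 1: SEQ = 82788, len = 314 B, covers [82788, 83101]
Segment 2: SEQ = 83102, len = 959 B, covers [83102, 84060] [LOST]
Segment 3: SEQ = 84061, len = 201 B, covers [84061, 84261]
Segment 4: SEQ = 84262, len = 206 B, covers [84262, 84467]
In-order data received: bytes [82788, 83101] (segments 1..1).
Segment 2 missing -> gap begins at byte 83102; later segments buffered out of order.
Cumulative ACK = next expected in-order byte = 82788 + 314 = 83102

83102


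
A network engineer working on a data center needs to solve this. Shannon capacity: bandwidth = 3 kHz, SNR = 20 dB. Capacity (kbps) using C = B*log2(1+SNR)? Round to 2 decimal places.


Given: B = 3 kHz, SNR = 20 dB
SNR linear = 10^(20/10) = 100
1 + SNR = 101
log2(101) = 6.6582114828
C = 3 * 1000 * 6.6582114828 = 19974.6344 bps
C = 19.974634 kbps -> 19.97 kbps (2 dp)

19.97
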